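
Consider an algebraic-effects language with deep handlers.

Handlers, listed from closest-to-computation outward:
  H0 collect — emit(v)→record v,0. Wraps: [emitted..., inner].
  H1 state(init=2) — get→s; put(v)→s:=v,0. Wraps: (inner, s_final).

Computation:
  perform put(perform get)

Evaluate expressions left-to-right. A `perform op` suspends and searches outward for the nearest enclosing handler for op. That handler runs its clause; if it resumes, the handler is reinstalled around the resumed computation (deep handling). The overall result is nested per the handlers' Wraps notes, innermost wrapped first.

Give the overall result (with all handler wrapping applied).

Step-by-step:
get @ H1 ⇒ 2
put(2) @ H1 ⇒ s:=2
H0 returns [0]
H1 returns ([0], 2)
= ([0], 2)

Answer: ([0], 2)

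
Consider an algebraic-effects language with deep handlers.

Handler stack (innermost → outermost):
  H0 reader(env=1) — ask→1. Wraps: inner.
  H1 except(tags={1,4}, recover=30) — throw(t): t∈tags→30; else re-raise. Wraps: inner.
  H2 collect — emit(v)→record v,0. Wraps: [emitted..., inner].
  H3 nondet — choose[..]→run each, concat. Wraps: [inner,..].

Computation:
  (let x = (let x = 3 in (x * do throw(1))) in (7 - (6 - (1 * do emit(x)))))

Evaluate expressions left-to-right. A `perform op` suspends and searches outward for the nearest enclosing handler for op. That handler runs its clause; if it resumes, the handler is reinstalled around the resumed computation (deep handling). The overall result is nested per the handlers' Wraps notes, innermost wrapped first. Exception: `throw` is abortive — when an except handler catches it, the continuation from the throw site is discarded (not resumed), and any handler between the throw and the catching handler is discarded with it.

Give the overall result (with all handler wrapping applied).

Step-by-step:
throw(1) @ H1 caught ⇒ 30
H2 returns [30]
H3 returns [[30]]
= [[30]]

Answer: [[30]]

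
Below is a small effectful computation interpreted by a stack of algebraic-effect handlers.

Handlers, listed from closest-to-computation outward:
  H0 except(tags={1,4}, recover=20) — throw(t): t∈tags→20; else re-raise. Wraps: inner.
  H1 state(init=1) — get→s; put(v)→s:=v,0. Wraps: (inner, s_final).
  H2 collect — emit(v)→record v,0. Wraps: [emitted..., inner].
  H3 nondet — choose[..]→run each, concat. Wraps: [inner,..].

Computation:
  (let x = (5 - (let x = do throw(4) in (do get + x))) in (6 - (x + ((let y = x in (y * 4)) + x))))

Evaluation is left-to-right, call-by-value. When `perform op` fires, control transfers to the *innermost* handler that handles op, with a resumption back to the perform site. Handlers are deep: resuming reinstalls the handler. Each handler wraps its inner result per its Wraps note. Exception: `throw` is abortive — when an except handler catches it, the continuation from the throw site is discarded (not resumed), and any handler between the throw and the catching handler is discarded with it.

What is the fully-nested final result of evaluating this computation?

Answer: [[(20, 1)]]

Step-by-step:
throw(4) @ H0 caught ⇒ 20
H1 returns (20, 1)
H2 returns [(20, 1)]
H3 returns [[(20, 1)]]
= [[(20, 1)]]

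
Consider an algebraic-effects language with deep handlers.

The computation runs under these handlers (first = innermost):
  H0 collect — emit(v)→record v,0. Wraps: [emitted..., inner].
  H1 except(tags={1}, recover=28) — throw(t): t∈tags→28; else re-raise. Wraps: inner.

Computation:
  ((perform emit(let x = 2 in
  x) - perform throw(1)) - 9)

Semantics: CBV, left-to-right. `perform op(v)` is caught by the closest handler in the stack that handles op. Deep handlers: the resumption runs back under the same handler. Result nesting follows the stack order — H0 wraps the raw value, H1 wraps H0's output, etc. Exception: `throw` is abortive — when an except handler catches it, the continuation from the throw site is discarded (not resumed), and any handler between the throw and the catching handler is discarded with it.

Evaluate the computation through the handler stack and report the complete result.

Answer: 28

Working:
emit(2) @ H0 ⇒ out+=2
throw(1) @ H1 caught ⇒ 28
= 28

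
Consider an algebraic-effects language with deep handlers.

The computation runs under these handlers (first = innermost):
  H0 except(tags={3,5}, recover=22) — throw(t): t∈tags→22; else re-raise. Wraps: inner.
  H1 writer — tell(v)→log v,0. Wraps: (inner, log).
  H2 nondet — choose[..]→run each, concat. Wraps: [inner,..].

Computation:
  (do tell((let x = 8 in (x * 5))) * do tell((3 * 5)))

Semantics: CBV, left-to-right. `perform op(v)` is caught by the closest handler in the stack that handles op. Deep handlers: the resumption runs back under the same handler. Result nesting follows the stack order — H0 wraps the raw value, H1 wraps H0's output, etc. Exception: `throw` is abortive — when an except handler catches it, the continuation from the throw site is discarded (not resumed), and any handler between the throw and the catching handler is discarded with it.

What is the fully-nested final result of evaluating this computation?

Evaluation trace:
tell(40) @ H1 ⇒ log+=40
tell(15) @ H1 ⇒ log+=15
H0 returns 0
H1 returns (0, (40, 15))
H2 returns [(0, (40, 15))]
= [(0, (40, 15))]

Answer: [(0, (40, 15))]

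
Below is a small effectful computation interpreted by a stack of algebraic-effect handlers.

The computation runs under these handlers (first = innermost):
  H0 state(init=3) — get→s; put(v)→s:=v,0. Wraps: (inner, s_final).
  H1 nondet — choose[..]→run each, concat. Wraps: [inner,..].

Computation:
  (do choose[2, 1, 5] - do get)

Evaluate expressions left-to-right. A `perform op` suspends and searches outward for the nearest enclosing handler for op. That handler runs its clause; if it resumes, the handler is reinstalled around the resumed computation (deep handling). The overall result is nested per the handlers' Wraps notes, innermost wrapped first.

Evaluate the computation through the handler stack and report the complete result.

Working:
choose[2, 1, 5] @ H1
  branch[0] choose=2:
    get @ H0 ⇒ 3
    H0 returns (-1, 3)
    H1 returns [(-1, 3)]
  branch[1] choose=1:
    get @ H0 ⇒ 3
    H0 returns (-2, 3)
    H1 returns [(-2, 3)]
  branch[2] choose=5:
    get @ H0 ⇒ 3
    H0 returns (2, 3)
    H1 returns [(2, 3)]
= [(-1, 3), (-2, 3), (2, 3)]

Answer: [(-1, 3), (-2, 3), (2, 3)]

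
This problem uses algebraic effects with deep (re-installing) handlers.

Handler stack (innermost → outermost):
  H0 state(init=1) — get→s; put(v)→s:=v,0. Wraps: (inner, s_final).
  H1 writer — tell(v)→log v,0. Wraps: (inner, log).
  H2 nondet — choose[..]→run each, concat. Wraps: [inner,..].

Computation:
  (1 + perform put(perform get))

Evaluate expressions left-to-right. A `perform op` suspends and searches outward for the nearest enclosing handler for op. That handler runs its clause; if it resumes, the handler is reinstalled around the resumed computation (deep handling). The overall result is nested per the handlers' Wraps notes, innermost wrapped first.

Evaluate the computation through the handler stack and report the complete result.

Step-by-step:
get @ H0 ⇒ 1
put(1) @ H0 ⇒ s:=1
H0 returns (1, 1)
H1 returns ((1, 1), ())
H2 returns [((1, 1), ())]
= [((1, 1), ())]

Answer: [((1, 1), ())]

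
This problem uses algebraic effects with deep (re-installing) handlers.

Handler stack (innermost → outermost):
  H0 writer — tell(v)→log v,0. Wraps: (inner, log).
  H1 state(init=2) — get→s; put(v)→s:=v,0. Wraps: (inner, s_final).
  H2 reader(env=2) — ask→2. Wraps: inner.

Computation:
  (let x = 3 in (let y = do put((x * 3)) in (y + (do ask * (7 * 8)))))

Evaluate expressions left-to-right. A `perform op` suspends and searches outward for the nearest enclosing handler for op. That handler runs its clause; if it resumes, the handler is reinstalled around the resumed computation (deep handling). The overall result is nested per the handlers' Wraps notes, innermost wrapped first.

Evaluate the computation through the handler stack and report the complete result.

Answer: ((112, ()), 9)

Evaluation trace:
put(9) @ H1 ⇒ s:=9
ask @ H2 ⇒ 2
H0 returns (112, ())
H1 returns ((112, ()), 9)
H2 returns ((112, ()), 9)
= ((112, ()), 9)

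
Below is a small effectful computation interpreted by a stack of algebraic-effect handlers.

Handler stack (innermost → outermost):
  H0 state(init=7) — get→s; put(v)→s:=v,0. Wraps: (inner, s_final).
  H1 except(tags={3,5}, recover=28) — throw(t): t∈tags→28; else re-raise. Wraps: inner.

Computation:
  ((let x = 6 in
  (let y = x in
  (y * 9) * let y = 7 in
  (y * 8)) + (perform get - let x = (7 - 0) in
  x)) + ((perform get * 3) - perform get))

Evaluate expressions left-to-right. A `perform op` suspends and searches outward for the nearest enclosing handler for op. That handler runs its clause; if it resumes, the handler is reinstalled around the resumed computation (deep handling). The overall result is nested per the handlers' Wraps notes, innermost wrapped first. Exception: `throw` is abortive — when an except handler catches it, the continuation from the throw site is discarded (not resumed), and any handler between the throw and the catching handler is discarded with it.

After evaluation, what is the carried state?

Working:
get @ H0 ⇒ 7
get @ H0 ⇒ 7
get @ H0 ⇒ 7
H0 returns (3038, 7)
H1 returns (3038, 7)
= (3038, 7)

Answer: 7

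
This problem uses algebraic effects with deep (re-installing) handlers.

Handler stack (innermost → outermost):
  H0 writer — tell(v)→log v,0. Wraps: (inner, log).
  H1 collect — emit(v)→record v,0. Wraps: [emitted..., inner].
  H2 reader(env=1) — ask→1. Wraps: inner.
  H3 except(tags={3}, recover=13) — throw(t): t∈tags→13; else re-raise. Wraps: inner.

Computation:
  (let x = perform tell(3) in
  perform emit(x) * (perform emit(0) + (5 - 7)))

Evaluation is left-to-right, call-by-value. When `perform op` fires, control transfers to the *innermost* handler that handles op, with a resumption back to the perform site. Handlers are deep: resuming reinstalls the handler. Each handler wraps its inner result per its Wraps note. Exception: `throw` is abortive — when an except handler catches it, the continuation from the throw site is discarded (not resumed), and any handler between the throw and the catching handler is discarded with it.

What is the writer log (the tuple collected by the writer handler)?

Answer: (3)

Working:
tell(3) @ H0 ⇒ log+=3
emit(0) @ H1 ⇒ out+=0
emit(0) @ H1 ⇒ out+=0
H0 returns (0, (3))
H1 returns [0, 0, (0, (3))]
H2 returns [0, 0, (0, (3))]
H3 returns [0, 0, (0, (3))]
= [0, 0, (0, (3))]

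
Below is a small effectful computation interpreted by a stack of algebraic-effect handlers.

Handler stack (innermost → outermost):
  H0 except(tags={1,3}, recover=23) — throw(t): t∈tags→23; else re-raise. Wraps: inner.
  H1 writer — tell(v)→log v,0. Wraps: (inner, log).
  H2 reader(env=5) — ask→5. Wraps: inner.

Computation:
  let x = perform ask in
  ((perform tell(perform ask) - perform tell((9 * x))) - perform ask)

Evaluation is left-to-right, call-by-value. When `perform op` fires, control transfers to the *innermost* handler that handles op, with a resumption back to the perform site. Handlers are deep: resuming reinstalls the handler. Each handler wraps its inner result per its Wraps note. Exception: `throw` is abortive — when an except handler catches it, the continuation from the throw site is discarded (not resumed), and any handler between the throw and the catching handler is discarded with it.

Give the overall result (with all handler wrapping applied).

Answer: (-5, (5, 45))

Working:
ask @ H2 ⇒ 5
ask @ H2 ⇒ 5
tell(5) @ H1 ⇒ log+=5
tell(45) @ H1 ⇒ log+=45
ask @ H2 ⇒ 5
H0 returns -5
H1 returns (-5, (5, 45))
H2 returns (-5, (5, 45))
= (-5, (5, 45))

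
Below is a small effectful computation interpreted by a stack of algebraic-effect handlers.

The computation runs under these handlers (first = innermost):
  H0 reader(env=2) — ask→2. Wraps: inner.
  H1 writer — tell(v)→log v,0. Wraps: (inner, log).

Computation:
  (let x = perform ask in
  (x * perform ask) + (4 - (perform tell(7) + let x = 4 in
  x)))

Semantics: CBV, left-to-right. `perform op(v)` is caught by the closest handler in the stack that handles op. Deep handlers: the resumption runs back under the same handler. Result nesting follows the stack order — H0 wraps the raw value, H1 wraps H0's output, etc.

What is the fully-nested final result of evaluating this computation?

Answer: (4, (7))

Step-by-step:
ask @ H0 ⇒ 2
ask @ H0 ⇒ 2
tell(7) @ H1 ⇒ log+=7
H0 returns 4
H1 returns (4, (7))
= (4, (7))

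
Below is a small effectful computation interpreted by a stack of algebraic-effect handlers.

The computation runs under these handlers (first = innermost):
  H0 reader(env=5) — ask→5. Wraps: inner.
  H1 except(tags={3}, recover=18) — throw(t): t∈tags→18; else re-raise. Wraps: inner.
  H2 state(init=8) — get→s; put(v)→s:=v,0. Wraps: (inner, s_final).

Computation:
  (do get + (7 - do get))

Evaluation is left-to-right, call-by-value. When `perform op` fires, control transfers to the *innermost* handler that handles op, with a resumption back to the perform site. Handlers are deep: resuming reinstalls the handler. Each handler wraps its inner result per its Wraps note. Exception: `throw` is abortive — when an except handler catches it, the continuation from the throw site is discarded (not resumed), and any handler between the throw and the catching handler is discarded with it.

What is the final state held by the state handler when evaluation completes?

Step-by-step:
get @ H2 ⇒ 8
get @ H2 ⇒ 8
H0 returns 7
H1 returns 7
H2 returns (7, 8)
= (7, 8)

Answer: 8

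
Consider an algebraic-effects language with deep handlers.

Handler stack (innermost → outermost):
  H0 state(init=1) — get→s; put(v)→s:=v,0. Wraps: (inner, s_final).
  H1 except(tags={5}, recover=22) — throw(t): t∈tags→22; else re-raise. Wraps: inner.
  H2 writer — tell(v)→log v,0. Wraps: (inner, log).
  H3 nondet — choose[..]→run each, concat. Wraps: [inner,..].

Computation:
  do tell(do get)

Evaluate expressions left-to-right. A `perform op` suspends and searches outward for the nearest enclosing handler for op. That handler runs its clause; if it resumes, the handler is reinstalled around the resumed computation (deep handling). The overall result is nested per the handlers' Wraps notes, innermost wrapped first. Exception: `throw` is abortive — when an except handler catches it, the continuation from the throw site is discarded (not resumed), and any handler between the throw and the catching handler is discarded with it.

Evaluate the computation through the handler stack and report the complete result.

Answer: [((0, 1), (1))]

Step-by-step:
get @ H0 ⇒ 1
tell(1) @ H2 ⇒ log+=1
H0 returns (0, 1)
H1 returns (0, 1)
H2 returns ((0, 1), (1))
H3 returns [((0, 1), (1))]
= [((0, 1), (1))]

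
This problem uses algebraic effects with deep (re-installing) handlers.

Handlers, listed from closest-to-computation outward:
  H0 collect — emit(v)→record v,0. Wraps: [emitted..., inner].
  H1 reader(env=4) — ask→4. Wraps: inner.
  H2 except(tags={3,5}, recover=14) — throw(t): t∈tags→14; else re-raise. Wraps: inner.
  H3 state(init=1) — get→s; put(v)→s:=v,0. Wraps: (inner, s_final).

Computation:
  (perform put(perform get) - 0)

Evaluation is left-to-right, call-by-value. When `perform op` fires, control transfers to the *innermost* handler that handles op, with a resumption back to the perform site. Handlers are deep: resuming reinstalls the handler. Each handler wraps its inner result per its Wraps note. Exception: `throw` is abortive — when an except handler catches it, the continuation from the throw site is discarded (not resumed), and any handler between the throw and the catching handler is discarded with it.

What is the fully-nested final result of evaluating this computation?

Answer: ([0], 1)

Evaluation trace:
get @ H3 ⇒ 1
put(1) @ H3 ⇒ s:=1
H0 returns [0]
H1 returns [0]
H2 returns [0]
H3 returns ([0], 1)
= ([0], 1)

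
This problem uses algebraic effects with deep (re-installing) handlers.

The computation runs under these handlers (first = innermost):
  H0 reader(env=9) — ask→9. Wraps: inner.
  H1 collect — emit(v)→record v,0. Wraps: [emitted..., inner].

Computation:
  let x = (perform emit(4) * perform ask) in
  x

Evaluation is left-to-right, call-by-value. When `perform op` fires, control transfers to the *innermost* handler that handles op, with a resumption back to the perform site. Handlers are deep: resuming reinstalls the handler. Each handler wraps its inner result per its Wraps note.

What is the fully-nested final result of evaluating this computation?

Step-by-step:
emit(4) @ H1 ⇒ out+=4
ask @ H0 ⇒ 9
H0 returns 0
H1 returns [4, 0]
= [4, 0]

Answer: [4, 0]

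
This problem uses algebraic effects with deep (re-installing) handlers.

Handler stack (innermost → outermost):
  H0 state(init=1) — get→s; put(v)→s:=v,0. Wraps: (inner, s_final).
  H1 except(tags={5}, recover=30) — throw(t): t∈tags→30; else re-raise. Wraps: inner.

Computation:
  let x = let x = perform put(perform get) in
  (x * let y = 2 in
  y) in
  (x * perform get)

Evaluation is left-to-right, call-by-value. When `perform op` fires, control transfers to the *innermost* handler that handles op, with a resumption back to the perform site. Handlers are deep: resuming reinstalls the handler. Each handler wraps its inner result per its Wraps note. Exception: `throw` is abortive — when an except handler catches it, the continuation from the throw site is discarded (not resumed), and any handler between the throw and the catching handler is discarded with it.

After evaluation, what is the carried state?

Answer: 1

Working:
get @ H0 ⇒ 1
put(1) @ H0 ⇒ s:=1
get @ H0 ⇒ 1
H0 returns (0, 1)
H1 returns (0, 1)
= (0, 1)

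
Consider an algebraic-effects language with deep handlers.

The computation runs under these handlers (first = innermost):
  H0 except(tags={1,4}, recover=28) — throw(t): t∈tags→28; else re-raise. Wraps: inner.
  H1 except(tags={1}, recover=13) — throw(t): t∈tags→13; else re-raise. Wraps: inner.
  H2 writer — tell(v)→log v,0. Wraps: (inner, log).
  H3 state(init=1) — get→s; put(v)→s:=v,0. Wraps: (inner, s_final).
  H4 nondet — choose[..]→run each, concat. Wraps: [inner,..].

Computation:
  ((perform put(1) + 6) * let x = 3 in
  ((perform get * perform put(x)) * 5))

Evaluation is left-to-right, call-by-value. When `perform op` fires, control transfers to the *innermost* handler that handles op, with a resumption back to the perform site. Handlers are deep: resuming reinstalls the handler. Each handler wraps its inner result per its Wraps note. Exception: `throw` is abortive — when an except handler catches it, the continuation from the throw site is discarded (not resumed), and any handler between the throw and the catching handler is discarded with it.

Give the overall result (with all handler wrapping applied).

Answer: [((0, ()), 3)]

Step-by-step:
put(1) @ H3 ⇒ s:=1
get @ H3 ⇒ 1
put(3) @ H3 ⇒ s:=3
H0 returns 0
H1 returns 0
H2 returns (0, ())
H3 returns ((0, ()), 3)
H4 returns [((0, ()), 3)]
= [((0, ()), 3)]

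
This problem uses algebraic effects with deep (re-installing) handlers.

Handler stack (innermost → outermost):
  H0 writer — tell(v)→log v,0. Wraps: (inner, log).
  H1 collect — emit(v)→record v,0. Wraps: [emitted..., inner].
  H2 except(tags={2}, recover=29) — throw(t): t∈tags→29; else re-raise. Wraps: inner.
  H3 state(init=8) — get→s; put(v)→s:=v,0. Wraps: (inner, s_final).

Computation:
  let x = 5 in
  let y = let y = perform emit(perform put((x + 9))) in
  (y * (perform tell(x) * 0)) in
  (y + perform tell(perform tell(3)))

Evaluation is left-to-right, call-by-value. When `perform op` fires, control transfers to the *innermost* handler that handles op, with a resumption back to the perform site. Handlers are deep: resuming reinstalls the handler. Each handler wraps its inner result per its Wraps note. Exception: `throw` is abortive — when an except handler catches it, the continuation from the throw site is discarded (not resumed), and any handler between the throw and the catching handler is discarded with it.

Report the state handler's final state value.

Answer: 14

Step-by-step:
put(14) @ H3 ⇒ s:=14
emit(0) @ H1 ⇒ out+=0
tell(5) @ H0 ⇒ log+=5
tell(3) @ H0 ⇒ log+=3
tell(0) @ H0 ⇒ log+=0
H0 returns (0, (5, 3, 0))
H1 returns [0, (0, (5, 3, 0))]
H2 returns [0, (0, (5, 3, 0))]
H3 returns ([0, (0, (5, 3, 0))], 14)
= ([0, (0, (5, 3, 0))], 14)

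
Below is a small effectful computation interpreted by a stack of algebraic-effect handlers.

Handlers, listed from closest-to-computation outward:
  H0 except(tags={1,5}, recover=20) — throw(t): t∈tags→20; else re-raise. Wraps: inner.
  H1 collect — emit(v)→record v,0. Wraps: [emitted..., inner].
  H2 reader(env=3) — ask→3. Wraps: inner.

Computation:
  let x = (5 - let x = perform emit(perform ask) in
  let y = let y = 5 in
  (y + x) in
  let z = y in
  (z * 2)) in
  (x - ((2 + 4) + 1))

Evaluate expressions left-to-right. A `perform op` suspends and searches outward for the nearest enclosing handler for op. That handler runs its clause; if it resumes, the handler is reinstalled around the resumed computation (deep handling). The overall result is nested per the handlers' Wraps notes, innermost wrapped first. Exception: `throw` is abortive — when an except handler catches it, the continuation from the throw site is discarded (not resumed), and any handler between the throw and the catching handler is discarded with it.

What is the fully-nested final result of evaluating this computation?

Answer: [3, -12]

Evaluation trace:
ask @ H2 ⇒ 3
emit(3) @ H1 ⇒ out+=3
H0 returns -12
H1 returns [3, -12]
H2 returns [3, -12]
= [3, -12]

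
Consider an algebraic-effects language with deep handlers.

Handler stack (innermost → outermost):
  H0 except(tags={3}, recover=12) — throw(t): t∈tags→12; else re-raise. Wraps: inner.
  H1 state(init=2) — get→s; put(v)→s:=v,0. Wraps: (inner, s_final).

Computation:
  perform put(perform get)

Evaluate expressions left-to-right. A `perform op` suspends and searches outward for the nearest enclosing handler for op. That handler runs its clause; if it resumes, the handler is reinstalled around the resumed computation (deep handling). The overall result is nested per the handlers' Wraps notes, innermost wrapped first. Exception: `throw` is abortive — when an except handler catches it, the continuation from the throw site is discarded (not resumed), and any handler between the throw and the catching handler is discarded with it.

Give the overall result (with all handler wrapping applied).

Answer: (0, 2)

Evaluation trace:
get @ H1 ⇒ 2
put(2) @ H1 ⇒ s:=2
H0 returns 0
H1 returns (0, 2)
= (0, 2)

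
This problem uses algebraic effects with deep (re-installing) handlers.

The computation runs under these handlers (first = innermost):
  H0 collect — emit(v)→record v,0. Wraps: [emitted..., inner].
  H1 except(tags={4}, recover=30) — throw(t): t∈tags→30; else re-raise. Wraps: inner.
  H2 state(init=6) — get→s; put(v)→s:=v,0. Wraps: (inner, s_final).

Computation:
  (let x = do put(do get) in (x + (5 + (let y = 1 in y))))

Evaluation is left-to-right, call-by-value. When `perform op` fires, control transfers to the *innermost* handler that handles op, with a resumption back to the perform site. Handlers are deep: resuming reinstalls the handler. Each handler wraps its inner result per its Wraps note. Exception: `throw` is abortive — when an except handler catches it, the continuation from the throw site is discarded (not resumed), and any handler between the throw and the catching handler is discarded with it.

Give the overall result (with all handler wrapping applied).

Working:
get @ H2 ⇒ 6
put(6) @ H2 ⇒ s:=6
H0 returns [6]
H1 returns [6]
H2 returns ([6], 6)
= ([6], 6)

Answer: ([6], 6)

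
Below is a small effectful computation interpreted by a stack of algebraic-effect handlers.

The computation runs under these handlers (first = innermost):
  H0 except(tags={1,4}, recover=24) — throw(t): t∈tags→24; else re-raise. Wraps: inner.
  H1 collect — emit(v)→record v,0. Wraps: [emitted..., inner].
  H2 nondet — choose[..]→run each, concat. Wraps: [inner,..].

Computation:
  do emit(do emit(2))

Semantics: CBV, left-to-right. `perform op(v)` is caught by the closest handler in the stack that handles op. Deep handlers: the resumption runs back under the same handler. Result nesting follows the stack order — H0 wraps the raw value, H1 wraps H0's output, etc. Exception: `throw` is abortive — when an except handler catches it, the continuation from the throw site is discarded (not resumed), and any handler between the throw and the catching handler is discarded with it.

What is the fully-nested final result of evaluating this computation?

Answer: [[2, 0, 0]]

Evaluation trace:
emit(2) @ H1 ⇒ out+=2
emit(0) @ H1 ⇒ out+=0
H0 returns 0
H1 returns [2, 0, 0]
H2 returns [[2, 0, 0]]
= [[2, 0, 0]]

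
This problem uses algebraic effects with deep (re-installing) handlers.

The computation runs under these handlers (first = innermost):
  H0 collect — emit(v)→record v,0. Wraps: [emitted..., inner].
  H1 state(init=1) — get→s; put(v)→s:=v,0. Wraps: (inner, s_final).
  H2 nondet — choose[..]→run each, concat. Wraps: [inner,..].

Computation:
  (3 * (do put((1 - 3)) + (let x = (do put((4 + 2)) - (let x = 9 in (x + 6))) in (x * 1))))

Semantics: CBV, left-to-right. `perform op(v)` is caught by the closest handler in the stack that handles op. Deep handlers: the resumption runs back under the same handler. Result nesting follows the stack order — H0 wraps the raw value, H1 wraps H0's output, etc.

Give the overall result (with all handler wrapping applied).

Evaluation trace:
put(-2) @ H1 ⇒ s:=-2
put(6) @ H1 ⇒ s:=6
H0 returns [-45]
H1 returns ([-45], 6)
H2 returns [([-45], 6)]
= [([-45], 6)]

Answer: [([-45], 6)]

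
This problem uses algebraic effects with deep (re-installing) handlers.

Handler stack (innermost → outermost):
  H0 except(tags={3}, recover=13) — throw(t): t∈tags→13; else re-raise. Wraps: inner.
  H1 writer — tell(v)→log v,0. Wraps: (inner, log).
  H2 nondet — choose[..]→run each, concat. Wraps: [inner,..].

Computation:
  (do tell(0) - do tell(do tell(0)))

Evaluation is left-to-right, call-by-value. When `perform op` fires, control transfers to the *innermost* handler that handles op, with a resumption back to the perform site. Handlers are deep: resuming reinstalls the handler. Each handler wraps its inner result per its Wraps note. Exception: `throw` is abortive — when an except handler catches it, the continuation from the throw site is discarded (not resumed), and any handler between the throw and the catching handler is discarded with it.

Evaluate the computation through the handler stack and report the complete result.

Evaluation trace:
tell(0) @ H1 ⇒ log+=0
tell(0) @ H1 ⇒ log+=0
tell(0) @ H1 ⇒ log+=0
H0 returns 0
H1 returns (0, (0, 0, 0))
H2 returns [(0, (0, 0, 0))]
= [(0, (0, 0, 0))]

Answer: [(0, (0, 0, 0))]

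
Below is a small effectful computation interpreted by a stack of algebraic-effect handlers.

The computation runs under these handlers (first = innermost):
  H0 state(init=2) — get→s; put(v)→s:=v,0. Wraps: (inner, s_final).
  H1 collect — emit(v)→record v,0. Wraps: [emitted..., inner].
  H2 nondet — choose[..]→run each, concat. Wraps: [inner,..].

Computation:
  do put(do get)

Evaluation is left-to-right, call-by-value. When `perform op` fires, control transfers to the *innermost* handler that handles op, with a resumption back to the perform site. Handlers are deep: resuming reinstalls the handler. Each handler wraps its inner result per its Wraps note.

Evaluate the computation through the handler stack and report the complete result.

Step-by-step:
get @ H0 ⇒ 2
put(2) @ H0 ⇒ s:=2
H0 returns (0, 2)
H1 returns [(0, 2)]
H2 returns [[(0, 2)]]
= [[(0, 2)]]

Answer: [[(0, 2)]]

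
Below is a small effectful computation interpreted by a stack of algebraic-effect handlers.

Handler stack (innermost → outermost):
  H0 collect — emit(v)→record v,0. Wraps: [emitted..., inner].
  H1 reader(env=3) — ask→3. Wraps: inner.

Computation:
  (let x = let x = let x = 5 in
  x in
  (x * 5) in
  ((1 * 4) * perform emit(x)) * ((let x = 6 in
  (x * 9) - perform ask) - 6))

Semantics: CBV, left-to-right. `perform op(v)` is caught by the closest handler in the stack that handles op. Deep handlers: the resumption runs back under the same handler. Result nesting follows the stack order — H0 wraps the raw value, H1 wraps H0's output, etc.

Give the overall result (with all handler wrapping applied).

Answer: [25, 0]

Step-by-step:
emit(25) @ H0 ⇒ out+=25
ask @ H1 ⇒ 3
H0 returns [25, 0]
H1 returns [25, 0]
= [25, 0]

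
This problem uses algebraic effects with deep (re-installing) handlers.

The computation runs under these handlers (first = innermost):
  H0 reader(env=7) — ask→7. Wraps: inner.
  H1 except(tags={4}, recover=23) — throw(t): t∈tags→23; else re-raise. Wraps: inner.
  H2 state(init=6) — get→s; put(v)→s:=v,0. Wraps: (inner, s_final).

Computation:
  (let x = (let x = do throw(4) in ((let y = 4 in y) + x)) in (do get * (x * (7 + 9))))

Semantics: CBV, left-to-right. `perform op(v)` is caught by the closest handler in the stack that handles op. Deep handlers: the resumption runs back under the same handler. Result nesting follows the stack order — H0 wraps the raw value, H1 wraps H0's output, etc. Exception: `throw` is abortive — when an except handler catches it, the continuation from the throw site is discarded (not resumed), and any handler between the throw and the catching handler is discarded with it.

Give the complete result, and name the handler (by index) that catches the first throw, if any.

Answer: (23, 6) ; first throw caught by: H1

Evaluation trace:
throw(4) @ H1 caught ⇒ 23
H2 returns (23, 6)
= (23, 6)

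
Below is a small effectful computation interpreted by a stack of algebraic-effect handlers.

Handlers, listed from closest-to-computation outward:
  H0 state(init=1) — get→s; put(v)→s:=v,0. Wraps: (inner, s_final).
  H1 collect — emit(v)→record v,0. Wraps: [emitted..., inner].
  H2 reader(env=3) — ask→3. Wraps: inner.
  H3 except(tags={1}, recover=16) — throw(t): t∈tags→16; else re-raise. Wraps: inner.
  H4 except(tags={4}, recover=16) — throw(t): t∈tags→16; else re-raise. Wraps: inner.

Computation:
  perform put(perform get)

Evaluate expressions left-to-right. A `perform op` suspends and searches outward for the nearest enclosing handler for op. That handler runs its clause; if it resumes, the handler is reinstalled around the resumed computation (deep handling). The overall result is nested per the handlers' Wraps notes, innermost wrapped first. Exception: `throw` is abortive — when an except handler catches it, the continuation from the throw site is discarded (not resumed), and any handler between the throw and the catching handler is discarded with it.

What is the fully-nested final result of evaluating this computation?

Evaluation trace:
get @ H0 ⇒ 1
put(1) @ H0 ⇒ s:=1
H0 returns (0, 1)
H1 returns [(0, 1)]
H2 returns [(0, 1)]
H3 returns [(0, 1)]
H4 returns [(0, 1)]
= [(0, 1)]

Answer: [(0, 1)]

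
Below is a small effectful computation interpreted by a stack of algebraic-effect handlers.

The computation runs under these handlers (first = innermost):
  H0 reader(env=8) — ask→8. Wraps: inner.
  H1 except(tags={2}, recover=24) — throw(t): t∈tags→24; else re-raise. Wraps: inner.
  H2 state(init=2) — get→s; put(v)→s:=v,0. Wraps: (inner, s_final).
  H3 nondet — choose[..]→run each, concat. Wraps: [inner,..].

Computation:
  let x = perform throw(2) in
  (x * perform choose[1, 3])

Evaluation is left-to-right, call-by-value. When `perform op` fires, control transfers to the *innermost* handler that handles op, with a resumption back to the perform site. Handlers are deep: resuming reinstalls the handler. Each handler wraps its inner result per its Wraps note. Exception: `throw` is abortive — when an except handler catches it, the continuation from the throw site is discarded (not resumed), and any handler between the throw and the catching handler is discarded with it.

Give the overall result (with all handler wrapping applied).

Answer: [(24, 2)]

Working:
throw(2) @ H1 caught ⇒ 24
H2 returns (24, 2)
H3 returns [(24, 2)]
= [(24, 2)]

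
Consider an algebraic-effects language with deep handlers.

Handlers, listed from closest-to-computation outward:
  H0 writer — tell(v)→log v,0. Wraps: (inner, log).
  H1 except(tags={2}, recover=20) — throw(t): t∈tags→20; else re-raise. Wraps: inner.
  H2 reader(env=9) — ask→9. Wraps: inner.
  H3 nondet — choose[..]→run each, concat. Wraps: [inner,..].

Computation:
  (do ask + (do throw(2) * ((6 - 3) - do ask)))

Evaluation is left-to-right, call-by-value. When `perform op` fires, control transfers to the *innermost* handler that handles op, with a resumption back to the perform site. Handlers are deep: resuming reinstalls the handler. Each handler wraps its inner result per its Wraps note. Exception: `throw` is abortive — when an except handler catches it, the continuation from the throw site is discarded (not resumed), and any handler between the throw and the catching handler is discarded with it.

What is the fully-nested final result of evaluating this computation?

Answer: [20]

Evaluation trace:
ask @ H2 ⇒ 9
throw(2) @ H1 caught ⇒ 20
H2 returns 20
H3 returns [20]
= [20]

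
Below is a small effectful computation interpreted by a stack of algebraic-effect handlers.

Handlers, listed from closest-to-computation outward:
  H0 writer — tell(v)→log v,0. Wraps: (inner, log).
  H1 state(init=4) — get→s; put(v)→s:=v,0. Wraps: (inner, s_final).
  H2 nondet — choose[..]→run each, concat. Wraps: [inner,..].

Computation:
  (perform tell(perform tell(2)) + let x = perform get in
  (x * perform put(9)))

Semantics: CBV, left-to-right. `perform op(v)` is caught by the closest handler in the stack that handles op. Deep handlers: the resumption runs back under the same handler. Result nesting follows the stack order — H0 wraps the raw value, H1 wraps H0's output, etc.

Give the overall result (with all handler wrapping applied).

Working:
tell(2) @ H0 ⇒ log+=2
tell(0) @ H0 ⇒ log+=0
get @ H1 ⇒ 4
put(9) @ H1 ⇒ s:=9
H0 returns (0, (2, 0))
H1 returns ((0, (2, 0)), 9)
H2 returns [((0, (2, 0)), 9)]
= [((0, (2, 0)), 9)]

Answer: [((0, (2, 0)), 9)]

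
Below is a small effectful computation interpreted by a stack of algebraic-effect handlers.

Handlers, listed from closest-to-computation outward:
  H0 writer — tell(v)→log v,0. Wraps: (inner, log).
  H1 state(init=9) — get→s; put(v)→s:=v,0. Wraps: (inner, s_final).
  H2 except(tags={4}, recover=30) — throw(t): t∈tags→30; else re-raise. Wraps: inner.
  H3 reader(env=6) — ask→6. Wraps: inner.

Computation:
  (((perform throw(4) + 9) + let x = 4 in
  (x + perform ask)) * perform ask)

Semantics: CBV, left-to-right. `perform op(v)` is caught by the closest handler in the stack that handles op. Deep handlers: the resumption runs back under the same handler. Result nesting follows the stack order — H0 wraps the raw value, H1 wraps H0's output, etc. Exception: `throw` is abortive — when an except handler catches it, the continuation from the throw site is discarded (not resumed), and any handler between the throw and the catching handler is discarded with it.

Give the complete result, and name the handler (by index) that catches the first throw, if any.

Evaluation trace:
throw(4) @ H2 caught ⇒ 30
H3 returns 30
= 30

Answer: 30 ; first throw caught by: H2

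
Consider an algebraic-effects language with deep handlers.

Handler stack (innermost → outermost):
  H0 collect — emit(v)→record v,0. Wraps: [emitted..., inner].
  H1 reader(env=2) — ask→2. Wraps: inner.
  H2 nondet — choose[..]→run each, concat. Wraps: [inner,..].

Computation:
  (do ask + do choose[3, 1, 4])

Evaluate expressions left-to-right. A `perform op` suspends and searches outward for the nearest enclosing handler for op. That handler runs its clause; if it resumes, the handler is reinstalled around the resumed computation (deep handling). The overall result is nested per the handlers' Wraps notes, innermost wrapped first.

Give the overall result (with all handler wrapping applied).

Answer: [[5], [3], [6]]

Working:
ask @ H1 ⇒ 2
choose[3, 1, 4] @ H2
  branch[0] choose=3:
    H0 returns [5]
    H1 returns [5]
    H2 returns [[5]]
  branch[1] choose=1:
    H0 returns [3]
    H1 returns [3]
    H2 returns [[3]]
  branch[2] choose=4:
    H0 returns [6]
    H1 returns [6]
    H2 returns [[6]]
= [[5], [3], [6]]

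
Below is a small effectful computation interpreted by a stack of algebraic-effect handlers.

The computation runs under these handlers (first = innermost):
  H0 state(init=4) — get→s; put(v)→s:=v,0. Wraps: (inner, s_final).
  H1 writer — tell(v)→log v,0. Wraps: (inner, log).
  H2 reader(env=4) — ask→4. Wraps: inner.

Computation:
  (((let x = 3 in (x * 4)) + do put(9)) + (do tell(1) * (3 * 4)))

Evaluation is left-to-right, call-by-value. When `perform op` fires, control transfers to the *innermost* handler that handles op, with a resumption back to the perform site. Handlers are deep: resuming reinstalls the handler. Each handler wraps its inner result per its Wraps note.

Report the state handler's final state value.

Answer: 9

Evaluation trace:
put(9) @ H0 ⇒ s:=9
tell(1) @ H1 ⇒ log+=1
H0 returns (12, 9)
H1 returns ((12, 9), (1))
H2 returns ((12, 9), (1))
= ((12, 9), (1))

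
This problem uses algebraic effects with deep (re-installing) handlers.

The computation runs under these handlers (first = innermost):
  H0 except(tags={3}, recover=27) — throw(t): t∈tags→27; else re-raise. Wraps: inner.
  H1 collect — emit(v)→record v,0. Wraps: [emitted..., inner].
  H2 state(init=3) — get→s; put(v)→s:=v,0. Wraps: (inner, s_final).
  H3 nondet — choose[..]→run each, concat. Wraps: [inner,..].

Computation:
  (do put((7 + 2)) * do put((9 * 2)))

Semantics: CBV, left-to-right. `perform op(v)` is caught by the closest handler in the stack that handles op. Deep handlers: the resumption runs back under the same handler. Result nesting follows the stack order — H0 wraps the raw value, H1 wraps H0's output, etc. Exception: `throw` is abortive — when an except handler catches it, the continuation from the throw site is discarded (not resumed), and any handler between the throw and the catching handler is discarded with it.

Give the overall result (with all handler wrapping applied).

Answer: [([0], 18)]

Evaluation trace:
put(9) @ H2 ⇒ s:=9
put(18) @ H2 ⇒ s:=18
H0 returns 0
H1 returns [0]
H2 returns ([0], 18)
H3 returns [([0], 18)]
= [([0], 18)]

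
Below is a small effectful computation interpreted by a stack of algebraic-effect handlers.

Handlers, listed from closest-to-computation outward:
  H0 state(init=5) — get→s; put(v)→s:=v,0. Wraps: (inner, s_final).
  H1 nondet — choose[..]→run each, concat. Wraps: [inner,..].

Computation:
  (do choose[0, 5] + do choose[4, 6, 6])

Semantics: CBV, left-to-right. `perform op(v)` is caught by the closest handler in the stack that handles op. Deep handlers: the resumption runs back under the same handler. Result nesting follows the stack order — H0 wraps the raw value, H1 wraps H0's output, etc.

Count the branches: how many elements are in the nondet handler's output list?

Working:
choose[0, 5] @ H1
  branch[0] choose=0:
    choose[4, 6, 6] @ H1
      branch[0] choose=4:
        H0 returns (4, 5)
        H1 returns [(4, 5)]
      branch[1] choose=6:
        H0 returns (6, 5)
        H1 returns [(6, 5)]
      branch[2] choose=6:
        H0 returns (6, 5)
        H1 returns [(6, 5)]
  branch[1] choose=5:
    choose[4, 6, 6] @ H1
      branch[0] choose=4:
        H0 returns (9, 5)
        H1 returns [(9, 5)]
      branch[1] choose=6:
        H0 returns (11, 5)
        H1 returns [(11, 5)]
      branch[2] choose=6:
        H0 returns (11, 5)
        H1 returns [(11, 5)]
= [(4, 5), (6, 5), (6, 5), (9, 5), (11, 5), (11, 5)]

Answer: 6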